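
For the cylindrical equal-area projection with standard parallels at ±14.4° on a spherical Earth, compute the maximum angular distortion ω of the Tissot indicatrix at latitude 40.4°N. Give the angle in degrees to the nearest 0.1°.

A cylindrical equal-area projection with standard parallel φ₀ has meridian scale h = cos φ / cos φ₀ and parallel scale k = cos φ₀ / cos φ (so areas are preserved, h·k = 1).
At 40.4°: h = 0.7862, k = 1.272; principal scales a = 1.272, b = 0.7862.
sin(ω/2) = (a − b)/(a + b) = 0.4856/2.058 = 0.2360, so ω = 2 arcsin(0.2360) ≈ 27.3°.

27.3°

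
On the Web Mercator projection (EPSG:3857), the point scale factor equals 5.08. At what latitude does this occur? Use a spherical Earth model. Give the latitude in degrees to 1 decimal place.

78.6°

Mercator scale is k = sec φ = 1/cos φ.
1/cos φ = 5.08  ⇒  cos φ = 0.1969  ⇒  φ = arccos(0.1969) ≈ 78.6°.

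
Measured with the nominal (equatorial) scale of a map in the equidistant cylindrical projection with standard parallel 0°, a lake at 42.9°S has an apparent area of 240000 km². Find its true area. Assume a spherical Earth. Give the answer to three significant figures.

176000 km²

In the plate carrée (x = Rλ, y = Rφ), meridians are true-scale (h = 1) and parallels are stretched by k = sec φ.
Areal scale = h·k = 1 × sec φ; at 42.9°, h = 1.000, k = 1.365, so h·k = 1.365.
True area = apparent / (areal scale) = 240000 / 1.365 ≈ 176000 km².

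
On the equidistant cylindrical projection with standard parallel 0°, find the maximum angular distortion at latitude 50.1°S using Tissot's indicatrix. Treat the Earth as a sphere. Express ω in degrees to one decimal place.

In the plate carrée (x = Rλ, y = Rφ), meridians are true-scale (h = 1) and parallels are stretched by k = sec φ.
At 50.1°: h = 1.000, k = 1.559; principal scales a = 1.559, b = 1.000.
sin(ω/2) = (a − b)/(a + b) = 0.5590/2.559 = 0.2184, so ω = 2 arcsin(0.2184) ≈ 25.2°.

25.2°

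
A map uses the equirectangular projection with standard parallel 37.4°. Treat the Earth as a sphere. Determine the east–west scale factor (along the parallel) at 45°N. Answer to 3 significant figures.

With standard parallel φ₀ = 37.4°, the equirectangular projection gives x = Rλ cos φ₀, y = Rφ, so h = 1 and k = cos 37.4° / cos φ.
k = cos 37.4° / cos 45° = 0.7944/0.7071 = 1.123.

1.12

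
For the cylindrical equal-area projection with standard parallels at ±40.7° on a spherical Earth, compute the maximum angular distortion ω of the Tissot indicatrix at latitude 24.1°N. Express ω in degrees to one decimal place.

For cylindrical equal-area with standard parallel φ₀, h = cos φ / cos φ₀ and k = cos φ₀ / cos φ, so h·k = 1.
At 24.1°: h = 1.204, k = 0.8305; principal scales a = 1.204, b = 0.8305.
sin(ω/2) = (a − b)/(a + b) = 0.3735/2.035 = 0.1836, so ω = 2 arcsin(0.1836) ≈ 21.2°.

21.2°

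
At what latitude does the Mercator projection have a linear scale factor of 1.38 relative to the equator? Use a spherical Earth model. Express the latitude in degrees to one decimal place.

Mercator scale is k = sec φ = 1/cos φ.
1/cos φ = 1.38  ⇒  cos φ = 0.7246  ⇒  φ = arccos(0.7246) ≈ 43.6°.

43.6°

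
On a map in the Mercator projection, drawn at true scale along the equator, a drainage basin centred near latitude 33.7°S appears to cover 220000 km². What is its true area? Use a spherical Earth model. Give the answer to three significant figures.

152000 km²

For Mercator, h = k = sec φ (a conformal cylindrical projection has a single point scale, 1/cos φ).
Areal scale = k² = sec²φ = 1/cos²(33.7°) = 1/0.8320² = 1.445.
True area = apparent / (areal scale) = 220000 / 1.445 ≈ 152000 km².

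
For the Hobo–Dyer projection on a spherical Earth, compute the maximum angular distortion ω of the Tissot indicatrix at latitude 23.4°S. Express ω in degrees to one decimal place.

16.6°

Hobo–Dyer is a cylindrical equal-area projection with standard parallels at ±37.5°. For cylindrical equal-area with standard parallel φ₀, h = cos φ / cos φ₀ and k = cos φ₀ / cos φ, so h·k = 1.
At 23.4°: h = 1.157, k = 0.8645; principal scales a = 1.157, b = 0.8645.
sin(ω/2) = (a − b)/(a + b) = 0.2924/2.021 = 0.1446, so ω = 2 arcsin(0.1446) ≈ 16.6°.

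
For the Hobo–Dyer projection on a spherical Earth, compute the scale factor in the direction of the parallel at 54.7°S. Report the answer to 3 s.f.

1.37

The Hobo–Dyer projection is cylindrical equal-area with φ₀ = 37.5°. Cylindrical equal-area (φ₀ = 37.5°): h = cos φ / cos 37.5° along meridians, k = cos 37.5° / cos φ along parallels; h·k = 1.
k = cos 37.5° / cos 54.7° = 0.7934/0.5779 = 1.373.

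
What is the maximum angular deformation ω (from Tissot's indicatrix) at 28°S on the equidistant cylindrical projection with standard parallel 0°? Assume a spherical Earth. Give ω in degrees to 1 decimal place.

7.1°

Plate carrée maps x = Rλ, y = Rφ. The meridian scale is h = 1 and the parallel scale is k = 1/cos φ = sec φ.
At 28°: h = 1.000, k = 1.133; principal scales a = 1.133, b = 1.000.
sin(ω/2) = (a − b)/(a + b) = 0.1326/2.133 = 0.06216, so ω = 2 arcsin(0.06216) ≈ 7.1°.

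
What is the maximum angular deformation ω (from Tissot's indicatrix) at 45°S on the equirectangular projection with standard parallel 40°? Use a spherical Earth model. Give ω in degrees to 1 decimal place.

In the equirectangular projection with standard parallel φ₀ = 40° (x = Rλ cos φ₀, y = Rφ), meridians are true-scale (h = 1) and the parallel scale is k = cos φ₀ / cos φ.
At 45°: h = 1.000, k = 1.083; principal scales a = 1.083, b = 1.000.
sin(ω/2) = (a − b)/(a + b) = 0.08335/2.083 = 0.04001, so ω = 2 arcsin(0.04001) ≈ 4.6°.

4.6°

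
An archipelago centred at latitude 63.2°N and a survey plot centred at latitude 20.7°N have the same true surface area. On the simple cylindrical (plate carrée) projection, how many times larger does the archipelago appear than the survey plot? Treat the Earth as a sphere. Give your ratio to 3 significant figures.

For the equirectangular projection with φ₀ = 0 (plate carrée), h = 1 along meridians and k = sec φ along parallels.
Areal scale at 63.2°: h·k = 1.000 × 2.218 = 2.218.
Areal scale at 20.7°: h·k = 1.000 × 1.069 = 1.069.
Ratio = 2.218/1.069 ≈ 2.07.

2.07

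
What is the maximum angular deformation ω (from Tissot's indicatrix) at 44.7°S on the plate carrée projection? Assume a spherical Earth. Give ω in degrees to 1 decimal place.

In the plate carrée (x = Rλ, y = Rφ), meridians are true-scale (h = 1) and parallels are stretched by k = sec φ.
At 44.7°: h = 1.000, k = 1.407; principal scales a = 1.407, b = 1.000.
sin(ω/2) = (a − b)/(a + b) = 0.4069/2.407 = 0.1690, so ω = 2 arcsin(0.1690) ≈ 19.5°.

19.5°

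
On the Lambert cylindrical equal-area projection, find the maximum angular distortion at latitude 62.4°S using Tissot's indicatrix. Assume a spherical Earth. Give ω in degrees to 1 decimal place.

The Lambert cylindrical equal-area projection is the cylindrical equal-area projection with its standard parallel at the equator (φ₀ = 0). A cylindrical equal-area projection with standard parallel φ₀ has meridian scale h = cos φ / cos φ₀ and parallel scale k = cos φ₀ / cos φ (so areas are preserved, h·k = 1).
At 62.4°: h = 0.4633, k = 2.158; principal scales a = 2.158, b = 0.4633.
sin(ω/2) = (a − b)/(a + b) = 1.695/2.622 = 0.6466, so ω = 2 arcsin(0.6466) ≈ 80.6°.

80.6°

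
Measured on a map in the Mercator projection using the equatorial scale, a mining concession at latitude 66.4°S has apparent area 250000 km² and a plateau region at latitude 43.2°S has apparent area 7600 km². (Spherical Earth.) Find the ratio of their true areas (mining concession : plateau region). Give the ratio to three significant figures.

9.92

Since Mercator area scale is 1/cos²φ, the true area equals the apparent area multiplied by cos²φ.
True area of mining concession: 250000 × cos²(66.4°) = 250000 × 0.1603 = 40070 km².
True area of plateau region: 7600 × cos²(43.2°) = 7600 × 0.5314 = 4039 km².
Ratio = 40070 / 4039 ≈ 9.92.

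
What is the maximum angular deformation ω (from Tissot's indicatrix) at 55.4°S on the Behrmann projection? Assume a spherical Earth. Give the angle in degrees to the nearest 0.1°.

47.0°

Behrmann is a cylindrical equal-area projection with standard parallels at ±30°. Cylindrical equal-area (φ₀ = 30°): h = cos φ / cos 30° along meridians, k = cos 30° / cos φ along parallels; h·k = 1.
At 55.4°: h = 0.6557, k = 1.525; principal scales a = 1.525, b = 0.6557.
sin(ω/2) = (a − b)/(a + b) = 0.8694/2.181 = 0.3987, so ω = 2 arcsin(0.3987) ≈ 47.0°.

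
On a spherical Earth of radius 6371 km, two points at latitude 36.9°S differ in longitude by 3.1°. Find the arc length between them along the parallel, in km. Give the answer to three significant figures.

276 km

Arc length along a parallel = R cos φ · Δλ (with Δλ in radians).
= 6371 × cos 36.9° × (3.1° × π/180) = 6371 × 0.7997 × 0.05411 ≈ 276 km.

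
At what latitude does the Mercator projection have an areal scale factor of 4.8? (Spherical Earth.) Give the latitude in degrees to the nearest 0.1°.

62.8°

Mercator areal scale is sec²φ.
sec²φ = 4.8  ⇒  cos²φ = 0.2083  ⇒  cos φ = 0.4564.
φ = arccos(0.4564) ≈ 62.8°.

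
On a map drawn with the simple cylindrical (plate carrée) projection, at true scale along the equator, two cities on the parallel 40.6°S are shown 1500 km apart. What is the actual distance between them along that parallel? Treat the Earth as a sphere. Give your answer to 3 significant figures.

1140 km

In the plate carrée (x = Rλ, y = Rφ), meridians are true-scale (h = 1) and parallels are stretched by k = sec φ.
Along the parallel at 40.6°, map distances are exaggerated by k = sec 40.6° = 1.317.
True distance = 1500 / 1.317 = 1500 × cos 40.6° ≈ 1140 km.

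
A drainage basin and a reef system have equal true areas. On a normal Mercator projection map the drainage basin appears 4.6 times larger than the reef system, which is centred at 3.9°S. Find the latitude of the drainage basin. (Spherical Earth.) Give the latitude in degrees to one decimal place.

62.3°

On Mercator, (apparent₁)/(apparent₂) = sec²φ₁ / sec²φ₂ when true areas are equal.
cos²φ₂ / cos²φ₁ = 4.6  ⇒  cos φ₁ = cos 3.9° / √4.6 = 0.9977/2.145 = 0.4652.
φ₁ = arccos(0.4652) ≈ 62.3°.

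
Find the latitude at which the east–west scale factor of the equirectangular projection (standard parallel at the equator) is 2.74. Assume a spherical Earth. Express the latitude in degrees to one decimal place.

68.6°

Plate carrée: h = 1, k = sec φ along parallels.
sec φ = 2.74  ⇒  cos φ = 0.3650  ⇒  φ ≈ 68.6°.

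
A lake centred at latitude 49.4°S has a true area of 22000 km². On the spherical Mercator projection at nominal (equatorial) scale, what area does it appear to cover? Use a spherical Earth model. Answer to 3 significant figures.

51900 km²

Mercator is conformal, so the point scale is isotropic: h = k = sec φ = 1/cos φ.
Areal scale = k² = sec²φ = 1/cos²(49.4°) = 1/0.6508² = 2.361.
Apparent area = 22000 × 2.361 ≈ 51900 km².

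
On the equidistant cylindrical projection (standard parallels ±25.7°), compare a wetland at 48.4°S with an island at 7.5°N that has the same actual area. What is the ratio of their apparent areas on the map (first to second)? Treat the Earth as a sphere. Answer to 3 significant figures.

1.49

With standard parallel φ₀ = 25.7°, the equirectangular projection gives x = Rλ cos φ₀, y = Rφ, so h = 1 and k = cos 25.7° / cos φ.
Areal scale at 48.4°: h·k = 1.000 × 1.357 = 1.357.
Areal scale at 7.5°: h·k = 1.000 × 0.9089 = 0.9089.
Ratio = 1.357/0.9089 ≈ 1.49.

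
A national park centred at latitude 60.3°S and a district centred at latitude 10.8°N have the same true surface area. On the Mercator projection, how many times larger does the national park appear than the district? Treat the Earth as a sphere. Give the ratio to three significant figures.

3.93

Mercator is conformal with k = sec φ, so areal scale = k² = sec²φ.
At 60.3°: sec²(60.3°) = 1/0.4955² = 4.074.
At 10.8°: sec²(10.8°) = 1/0.9823² = 1.036.
Ratio = 4.074/1.036 = cos²(10.8°)/cos²(60.3°) ≈ 3.93.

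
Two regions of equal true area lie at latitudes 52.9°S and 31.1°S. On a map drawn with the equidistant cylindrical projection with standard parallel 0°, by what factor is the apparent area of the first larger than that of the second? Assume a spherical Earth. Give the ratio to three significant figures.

For the equirectangular projection with φ₀ = 0 (plate carrée), h = 1 along meridians and k = sec φ along parallels.
Areal scale at 52.9°: h·k = 1.000 × 1.658 = 1.658.
Areal scale at 31.1°: h·k = 1.000 × 1.168 = 1.168.
Ratio = 1.658/1.168 ≈ 1.42.

1.42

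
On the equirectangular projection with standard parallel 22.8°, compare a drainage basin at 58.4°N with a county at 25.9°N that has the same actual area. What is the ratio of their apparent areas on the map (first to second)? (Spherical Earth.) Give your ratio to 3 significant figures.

1.72

The equidistant cylindrical projection with φ₀ = 22.8° has h = 1 (meridians true) and k = cos φ₀ / cos φ along parallels.
Areal scale at 58.4°: h·k = 1.000 × 1.759 = 1.759.
Areal scale at 25.9°: h·k = 1.000 × 1.025 = 1.025.
Ratio = 1.759/1.025 ≈ 1.72.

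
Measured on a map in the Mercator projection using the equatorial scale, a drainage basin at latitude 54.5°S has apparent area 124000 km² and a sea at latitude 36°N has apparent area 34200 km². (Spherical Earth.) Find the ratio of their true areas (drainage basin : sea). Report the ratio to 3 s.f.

1.87

On Mercator the areal scale is sec²φ, so true area = apparent × cos²φ.
True area of drainage basin: 124000 × cos²(54.5°) = 124000 × 0.3372 = 41810 km².
True area of sea: 34200 × cos²(36°) = 34200 × 0.6545 = 22380 km².
Ratio = 41810 / 22380 ≈ 1.87.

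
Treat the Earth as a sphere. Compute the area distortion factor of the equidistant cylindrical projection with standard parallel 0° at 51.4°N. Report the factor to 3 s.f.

1.60

For the equirectangular projection with φ₀ = 0 (plate carrée), h = 1 along meridians and k = sec φ along parallels.
Areal scale = h·k = 1 × sec φ; at 51.4°, h = 1.000, k = 1.603, so h·k = 1.603.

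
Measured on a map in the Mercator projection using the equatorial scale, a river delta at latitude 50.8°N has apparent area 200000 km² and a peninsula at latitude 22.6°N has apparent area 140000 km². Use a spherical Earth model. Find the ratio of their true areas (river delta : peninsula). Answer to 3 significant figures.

Mercator's areal exaggeration is sec²φ; hence true area = (apparent area) · cos²φ.
True area of river delta: 200000 × cos²(50.8°) = 200000 × 0.3995 = 79890 km².
True area of peninsula: 140000 × cos²(22.6°) = 140000 × 0.8523 = 119300 km².
Ratio = 79890 / 119300 ≈ 0.670.

0.670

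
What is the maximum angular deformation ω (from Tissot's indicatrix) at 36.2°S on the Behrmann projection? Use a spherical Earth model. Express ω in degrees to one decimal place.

The Behrmann projection is cylindrical equal-area with φ₀ = 30°. Cylindrical equal-area (φ₀ = 30°): h = cos φ / cos 30° along meridians, k = cos 30° / cos φ along parallels; h·k = 1.
At 36.2°: h = 0.9318, k = 1.073; principal scales a = 1.073, b = 0.9318.
sin(ω/2) = (a − b)/(a + b) = 0.1414/2.005 = 0.07052, so ω = 2 arcsin(0.07052) ≈ 8.1°.

8.1°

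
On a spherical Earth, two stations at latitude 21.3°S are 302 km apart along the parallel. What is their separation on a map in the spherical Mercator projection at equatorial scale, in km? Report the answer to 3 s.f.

For Mercator, h = k = sec φ (a conformal cylindrical projection has a single point scale, 1/cos φ).
Along the parallel, k = sec 21.3° = 1/0.9317 = 1.073.
Map distance = 302 × 1.073 ≈ 324 km.

324 km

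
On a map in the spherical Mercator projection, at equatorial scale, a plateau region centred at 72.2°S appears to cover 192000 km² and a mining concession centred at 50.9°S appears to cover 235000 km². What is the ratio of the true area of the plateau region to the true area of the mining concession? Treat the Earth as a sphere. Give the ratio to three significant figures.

On Mercator the areal scale is sec²φ, so true area = apparent × cos²φ.
True area of plateau region: 192000 × cos²(72.2°) = 192000 × 0.09345 = 17940 km².
True area of mining concession: 235000 × cos²(50.9°) = 235000 × 0.3978 = 93470 km².
Ratio = 17940 / 93470 ≈ 0.192.

0.192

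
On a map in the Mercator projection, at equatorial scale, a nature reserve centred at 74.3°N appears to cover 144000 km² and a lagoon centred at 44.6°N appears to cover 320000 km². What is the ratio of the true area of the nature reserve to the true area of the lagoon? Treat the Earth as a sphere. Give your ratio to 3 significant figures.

0.0650

Mercator's areal exaggeration is sec²φ; hence true area = (apparent area) · cos²φ.
True area of nature reserve: 144000 × cos²(74.3°) = 144000 × 0.07322 = 10540 km².
True area of lagoon: 320000 × cos²(44.6°) = 320000 × 0.5070 = 162200 km².
Ratio = 10540 / 162200 ≈ 0.0650.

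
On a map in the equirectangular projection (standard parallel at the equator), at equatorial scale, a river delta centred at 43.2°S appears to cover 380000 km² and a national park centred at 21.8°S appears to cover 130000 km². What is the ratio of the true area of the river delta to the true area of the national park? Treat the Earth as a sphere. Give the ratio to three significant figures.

On the plate carrée, areal scale = h·k = 1 × sec φ, so true area = apparent × cos φ.
True area of river delta: 380000 × cos(43.2°) = 380000 × 0.7290 = 277000 km².
True area of national park: 130000 × cos(21.8°) = 130000 × 0.9285 = 120700 km².
Ratio = 277000 / 120700 ≈ 2.29.

2.29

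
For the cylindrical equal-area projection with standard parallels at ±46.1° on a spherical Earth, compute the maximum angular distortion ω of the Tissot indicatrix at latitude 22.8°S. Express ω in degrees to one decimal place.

32.2°

Cylindrical equal-area (φ₀ = 46.1°): h = cos φ / cos 46.1° along meridians, k = cos 46.1° / cos φ along parallels; h·k = 1.
At 22.8°: h = 1.329, k = 0.7522; principal scales a = 1.329, b = 0.7522.
sin(ω/2) = (a − b)/(a + b) = 0.5773/2.082 = 0.2773, so ω = 2 arcsin(0.2773) ≈ 32.2°.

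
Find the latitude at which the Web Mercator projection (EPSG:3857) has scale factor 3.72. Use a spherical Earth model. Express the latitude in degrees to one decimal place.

74.4°

Mercator scale is k = sec φ = 1/cos φ.
1/cos φ = 3.72  ⇒  cos φ = 0.2688  ⇒  φ = arccos(0.2688) ≈ 74.4°.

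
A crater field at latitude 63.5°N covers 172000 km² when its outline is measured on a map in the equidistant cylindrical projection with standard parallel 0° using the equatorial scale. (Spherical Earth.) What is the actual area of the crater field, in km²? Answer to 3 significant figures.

76700 km²

In the plate carrée (x = Rλ, y = Rφ), meridians are true-scale (h = 1) and parallels are stretched by k = sec φ.
Areal scale = h·k = 1 × sec φ; at 63.5°, h = 1.000, k = 2.241, so h·k = 2.241.
True area = apparent / (areal scale) = 172000 / 2.241 ≈ 76700 km².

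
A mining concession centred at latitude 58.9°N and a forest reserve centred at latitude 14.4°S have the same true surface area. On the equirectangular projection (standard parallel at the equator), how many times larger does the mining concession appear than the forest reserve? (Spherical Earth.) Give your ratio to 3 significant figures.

1.88

In the plate carrée (x = Rλ, y = Rφ), meridians are true-scale (h = 1) and parallels are stretched by k = sec φ.
Areal scale at 58.9°: h·k = 1.000 × 1.936 = 1.936.
Areal scale at 14.4°: h·k = 1.000 × 1.032 = 1.032.
Ratio = 1.936/1.032 ≈ 1.88.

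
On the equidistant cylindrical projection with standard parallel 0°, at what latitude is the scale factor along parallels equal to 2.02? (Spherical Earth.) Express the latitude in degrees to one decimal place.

60.3°

Plate carrée: h = 1, k = sec φ along parallels.
sec φ = 2.02  ⇒  cos φ = 0.4950  ⇒  φ ≈ 60.3°.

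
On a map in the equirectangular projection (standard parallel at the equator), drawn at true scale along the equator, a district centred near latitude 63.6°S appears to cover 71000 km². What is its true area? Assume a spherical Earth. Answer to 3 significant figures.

31600 km²

For the equirectangular projection with φ₀ = 0 (plate carrée), h = 1 along meridians and k = sec φ along parallels.
Areal scale = h·k = 1 × sec φ; at 63.6°, h = 1.000, k = 2.249, so h·k = 2.249.
True area = apparent / (areal scale) = 71000 / 2.249 ≈ 31600 km².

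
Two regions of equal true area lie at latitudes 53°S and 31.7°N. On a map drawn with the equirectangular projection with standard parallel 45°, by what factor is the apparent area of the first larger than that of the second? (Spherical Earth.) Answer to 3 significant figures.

1.41

With standard parallel φ₀ = 45°, the equirectangular projection gives x = Rλ cos φ₀, y = Rφ, so h = 1 and k = cos 45° / cos φ.
Areal scale at 53°: h·k = 1.000 × 1.175 = 1.175.
Areal scale at 31.7°: h·k = 1.000 × 0.8311 = 0.8311.
Ratio = 1.175/0.8311 ≈ 1.41.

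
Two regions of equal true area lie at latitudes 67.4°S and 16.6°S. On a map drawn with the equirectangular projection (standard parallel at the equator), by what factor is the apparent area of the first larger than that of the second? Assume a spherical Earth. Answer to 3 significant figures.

2.49

For the equirectangular projection with φ₀ = 0 (plate carrée), h = 1 along meridians and k = sec φ along parallels.
Areal scale at 67.4°: h·k = 1.000 × 2.602 = 2.602.
Areal scale at 16.6°: h·k = 1.000 × 1.043 = 1.043.
Ratio = 2.602/1.043 ≈ 2.49.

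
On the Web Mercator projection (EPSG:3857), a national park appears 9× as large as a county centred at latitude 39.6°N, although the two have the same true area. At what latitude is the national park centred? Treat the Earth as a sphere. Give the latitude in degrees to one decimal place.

For equal true areas on Mercator, apparent areas scale as sec²φ, so the ratio is cos²φ₂ / cos²φ₁.
cos²φ₂ / cos²φ₁ = 9  ⇒  cos φ₁ = cos 39.6° / √9 = 0.7705/3.000 = 0.2568.
φ₁ = arccos(0.2568) ≈ 75.1°.

75.1°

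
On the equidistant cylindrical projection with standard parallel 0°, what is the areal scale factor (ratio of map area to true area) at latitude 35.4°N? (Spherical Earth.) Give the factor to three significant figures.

Plate carrée maps x = Rλ, y = Rφ. The meridian scale is h = 1 and the parallel scale is k = 1/cos φ = sec φ.
Areal scale = h·k = 1 × sec φ; at 35.4°, h = 1.000, k = 1.227, so h·k = 1.227.

1.23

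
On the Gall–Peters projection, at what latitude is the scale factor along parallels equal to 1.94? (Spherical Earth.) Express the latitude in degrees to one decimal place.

Gall–Peters is a cylindrical equal-area projection with standard parallels at ±45°. For cylindrical equal-area with standard parallel φ₀, h = cos φ / cos φ₀ and k = cos φ₀ / cos φ, so h·k = 1.
k = cos φ₀ / cos φ = 1.94  ⇒  cos φ = cos 45° / 1.94 = 0.3645.
φ = arccos(0.3645) ≈ 68.6°.

68.6°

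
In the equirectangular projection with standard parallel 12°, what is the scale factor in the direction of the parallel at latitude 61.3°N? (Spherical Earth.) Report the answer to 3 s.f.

2.04

In the equirectangular projection with standard parallel φ₀ = 12° (x = Rλ cos φ₀, y = Rφ), meridians are true-scale (h = 1) and the parallel scale is k = cos φ₀ / cos φ.
k = cos 12° / cos 61.3° = 0.9781/0.4802 = 2.037.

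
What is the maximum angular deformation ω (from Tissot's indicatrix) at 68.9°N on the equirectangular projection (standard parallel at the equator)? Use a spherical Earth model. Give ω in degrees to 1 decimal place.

In the plate carrée (x = Rλ, y = Rφ), meridians are true-scale (h = 1) and parallels are stretched by k = sec φ.
At 68.9°: h = 1.000, k = 2.778; principal scales a = 2.778, b = 1.000.
sin(ω/2) = (a − b)/(a + b) = 1.778/3.778 = 0.4706, so ω = 2 arcsin(0.4706) ≈ 56.1°.

56.1°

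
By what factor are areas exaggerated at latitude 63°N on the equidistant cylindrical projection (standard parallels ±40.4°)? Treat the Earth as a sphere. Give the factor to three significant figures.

1.68

In the equirectangular projection with standard parallel φ₀ = 40.4° (x = Rλ cos φ₀, y = Rφ), meridians are true-scale (h = 1) and the parallel scale is k = cos φ₀ / cos φ.
Areal scale = h·k = 1 × cos φ₀ / cos φ; at 63°, h = 1.000, k = 1.677, so h·k = 1.677.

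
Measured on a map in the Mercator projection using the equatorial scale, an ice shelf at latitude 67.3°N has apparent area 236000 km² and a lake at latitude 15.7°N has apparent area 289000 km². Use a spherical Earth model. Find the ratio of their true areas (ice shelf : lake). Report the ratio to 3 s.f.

0.131

Mercator's areal exaggeration is sec²φ; hence true area = (apparent area) · cos²φ.
True area of ice shelf: 236000 × cos²(67.3°) = 236000 × 0.1489 = 35150 km².
True area of lake: 289000 × cos²(15.7°) = 289000 × 0.9268 = 267800 km².
Ratio = 35150 / 267800 ≈ 0.131.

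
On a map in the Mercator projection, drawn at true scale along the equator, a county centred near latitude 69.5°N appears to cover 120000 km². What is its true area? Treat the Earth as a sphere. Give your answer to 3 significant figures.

14700 km²

The Mercator projection is conformal; its linear scale factor is the same in every direction and equals sec φ = 1/cos φ.
Areal scale = k² = sec²φ = 1/cos²(69.5°) = 1/0.3502² = 8.154.
True area = apparent / (areal scale) = 120000 / 8.154 ≈ 14700 km².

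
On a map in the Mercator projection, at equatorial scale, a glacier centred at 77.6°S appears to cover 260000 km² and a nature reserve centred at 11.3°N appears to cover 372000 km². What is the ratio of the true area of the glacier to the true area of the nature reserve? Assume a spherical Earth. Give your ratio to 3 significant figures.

0.0335

Since Mercator area scale is 1/cos²φ, the true area equals the apparent area multiplied by cos²φ.
True area of glacier: 260000 × cos²(77.6°) = 260000 × 0.04611 = 11990 km².
True area of nature reserve: 372000 × cos²(11.3°) = 372000 × 0.9616 = 357700 km².
Ratio = 11990 / 357700 ≈ 0.0335.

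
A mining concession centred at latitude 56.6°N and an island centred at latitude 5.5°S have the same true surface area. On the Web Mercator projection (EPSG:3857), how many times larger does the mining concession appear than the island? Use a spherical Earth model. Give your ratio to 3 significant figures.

On Mercator, area is exaggerated by sec²φ = 1/cos²φ.
At 56.6°: sec²(56.6°) = 1/0.5505² = 3.300.
At 5.5°: sec²(5.5°) = 1/0.9954² = 1.009.
Ratio = 3.300/1.009 = cos²(5.5°)/cos²(56.6°) ≈ 3.27.

3.27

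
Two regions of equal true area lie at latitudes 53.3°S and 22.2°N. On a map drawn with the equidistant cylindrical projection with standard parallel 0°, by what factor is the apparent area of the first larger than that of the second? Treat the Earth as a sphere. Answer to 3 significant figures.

1.55

For the equirectangular projection with φ₀ = 0 (plate carrée), h = 1 along meridians and k = sec φ along parallels.
Areal scale at 53.3°: h·k = 1.000 × 1.673 = 1.673.
Areal scale at 22.2°: h·k = 1.000 × 1.080 = 1.080.
Ratio = 1.673/1.080 ≈ 1.55.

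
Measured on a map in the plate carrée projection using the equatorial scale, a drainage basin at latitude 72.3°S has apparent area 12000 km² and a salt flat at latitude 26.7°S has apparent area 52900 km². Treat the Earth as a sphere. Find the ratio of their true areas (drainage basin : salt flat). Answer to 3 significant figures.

Plate carrée has h = 1 and k = sec φ, giving areal scale sec φ; true area = (apparent area) · cos φ.
True area of drainage basin: 12000 × cos(72.3°) = 12000 × 0.3040 = 3648 km².
True area of salt flat: 52900 × cos(26.7°) = 52900 × 0.8934 = 47260 km².
Ratio = 3648 / 47260 ≈ 0.0772.

0.0772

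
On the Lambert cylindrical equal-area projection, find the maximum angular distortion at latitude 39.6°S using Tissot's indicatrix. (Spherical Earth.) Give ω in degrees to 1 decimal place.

29.5°

The Lambert cylindrical equal-area projection is the cylindrical equal-area projection with its standard parallel at the equator (φ₀ = 0). Cylindrical equal-area (φ₀ = 0°): h = cos φ / cos 0° along meridians, k = cos 0° / cos φ along parallels; h·k = 1.
At 39.6°: h = 0.7705, k = 1.298; principal scales a = 1.298, b = 0.7705.
sin(ω/2) = (a − b)/(a + b) = 0.5273/2.068 = 0.2549, so ω = 2 arcsin(0.2549) ≈ 29.5°.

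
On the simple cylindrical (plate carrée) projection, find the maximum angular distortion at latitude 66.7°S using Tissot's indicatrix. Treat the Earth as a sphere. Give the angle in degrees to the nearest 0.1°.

Plate carrée maps x = Rλ, y = Rφ. The meridian scale is h = 1 and the parallel scale is k = 1/cos φ = sec φ.
At 66.7°: h = 1.000, k = 2.528; principal scales a = 2.528, b = 1.000.
sin(ω/2) = (a − b)/(a + b) = 1.528/3.528 = 0.4331, so ω = 2 arcsin(0.4331) ≈ 51.3°.

51.3°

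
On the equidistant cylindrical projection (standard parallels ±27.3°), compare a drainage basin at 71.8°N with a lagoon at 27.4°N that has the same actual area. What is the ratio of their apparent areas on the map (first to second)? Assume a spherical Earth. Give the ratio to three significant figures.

2.84

In the equirectangular projection with standard parallel φ₀ = 27.3° (x = Rλ cos φ₀, y = Rφ), meridians are true-scale (h = 1) and the parallel scale is k = cos φ₀ / cos φ.
Areal scale at 71.8°: h·k = 1.000 × 2.845 = 2.845.
Areal scale at 27.4°: h·k = 1.000 × 1.001 = 1.001.
Ratio = 2.845/1.001 ≈ 2.84.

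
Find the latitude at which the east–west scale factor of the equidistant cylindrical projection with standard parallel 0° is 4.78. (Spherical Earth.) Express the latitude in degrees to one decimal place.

77.9°

Plate carrée: h = 1, k = sec φ along parallels.
sec φ = 4.78  ⇒  cos φ = 0.2092  ⇒  φ ≈ 77.9°.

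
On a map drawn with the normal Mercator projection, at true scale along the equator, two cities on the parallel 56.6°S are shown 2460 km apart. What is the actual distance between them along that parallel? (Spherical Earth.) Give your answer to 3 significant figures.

Mercator is conformal, so the point scale is isotropic: h = k = sec φ = 1/cos φ.
Along the parallel at 56.6°, map distances are exaggerated by k = sec 56.6° = 1.817.
True distance = 2460 / 1.817 = 2460 × cos 56.6° ≈ 1350 km.

1350 km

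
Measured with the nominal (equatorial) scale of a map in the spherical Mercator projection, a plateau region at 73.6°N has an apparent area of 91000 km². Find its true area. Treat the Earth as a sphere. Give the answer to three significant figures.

For Mercator, h = k = sec φ (a conformal cylindrical projection has a single point scale, 1/cos φ).
Areal scale = k² = sec²φ = 1/cos²(73.6°) = 1/0.2823² = 12.54.
True area = apparent / (areal scale) = 91000 / 12.54 ≈ 7250 km².

7250 km²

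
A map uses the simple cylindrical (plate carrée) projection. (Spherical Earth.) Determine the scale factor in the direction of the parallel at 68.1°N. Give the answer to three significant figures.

2.68

Plate carrée maps x = Rλ, y = Rφ. The meridian scale is h = 1 and the parallel scale is k = 1/cos φ = sec φ.
k = 1/cos 68.1° = 1/0.3730 = 2.681.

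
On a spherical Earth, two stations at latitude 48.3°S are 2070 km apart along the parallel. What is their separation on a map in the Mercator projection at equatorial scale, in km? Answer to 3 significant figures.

3110 km

The Mercator projection is conformal; its linear scale factor is the same in every direction and equals sec φ = 1/cos φ.
Along the parallel, k = sec 48.3° = 1/0.6652 = 1.503.
Map distance = 2070 × 1.503 ≈ 3110 km.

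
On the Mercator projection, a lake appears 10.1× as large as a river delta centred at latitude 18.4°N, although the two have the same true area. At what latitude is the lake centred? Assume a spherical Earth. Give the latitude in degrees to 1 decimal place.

Mercator areal scale is sec²φ, so apparent-area ratio = sec²φ₁ / sec²φ₂ = cos²φ₂ / cos²φ₁.
cos²φ₂ / cos²φ₁ = 10.1  ⇒  cos φ₁ = cos 18.4° / √10.1 = 0.9489/3.178 = 0.2986.
φ₁ = arccos(0.2986) ≈ 72.6°.

72.6°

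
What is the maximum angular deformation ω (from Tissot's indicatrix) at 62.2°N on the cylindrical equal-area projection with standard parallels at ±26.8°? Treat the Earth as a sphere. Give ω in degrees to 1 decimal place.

Cylindrical equal-area (φ₀ = 26.8°): h = cos φ / cos 26.8° along meridians, k = cos 26.8° / cos φ along parallels; h·k = 1.
At 62.2°: h = 0.5225, k = 1.914; principal scales a = 1.914, b = 0.5225.
sin(ω/2) = (a − b)/(a + b) = 1.391/2.436 = 0.5711, so ω = 2 arcsin(0.5711) ≈ 69.6°.

69.6°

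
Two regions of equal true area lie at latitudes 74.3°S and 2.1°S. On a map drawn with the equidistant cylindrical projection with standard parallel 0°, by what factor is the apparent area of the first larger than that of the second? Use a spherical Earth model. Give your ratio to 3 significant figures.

In the plate carrée (x = Rλ, y = Rφ), meridians are true-scale (h = 1) and parallels are stretched by k = sec φ.
Areal scale at 74.3°: h·k = 1.000 × 3.695 = 3.695.
Areal scale at 2.1°: h·k = 1.000 × 1.001 = 1.001.
Ratio = 3.695/1.001 ≈ 3.69.

3.69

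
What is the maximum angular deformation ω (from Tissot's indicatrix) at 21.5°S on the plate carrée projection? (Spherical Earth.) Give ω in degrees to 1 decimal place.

In the plate carrée (x = Rλ, y = Rφ), meridians are true-scale (h = 1) and parallels are stretched by k = sec φ.
At 21.5°: h = 1.000, k = 1.075; principal scales a = 1.075, b = 1.000.
sin(ω/2) = (a − b)/(a + b) = 0.07479/2.075 = 0.03605, so ω = 2 arcsin(0.03605) ≈ 4.1°.

4.1°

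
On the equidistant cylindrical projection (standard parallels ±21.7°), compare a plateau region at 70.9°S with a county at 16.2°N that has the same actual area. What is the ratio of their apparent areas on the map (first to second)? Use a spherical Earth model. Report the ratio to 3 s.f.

2.93

With standard parallel φ₀ = 21.7°, the equirectangular projection gives x = Rλ cos φ₀, y = Rφ, so h = 1 and k = cos 21.7° / cos φ.
Areal scale at 70.9°: h·k = 1.000 × 2.839 = 2.839.
Areal scale at 16.2°: h·k = 1.000 × 0.9676 = 0.9676.
Ratio = 2.839/0.9676 ≈ 2.93.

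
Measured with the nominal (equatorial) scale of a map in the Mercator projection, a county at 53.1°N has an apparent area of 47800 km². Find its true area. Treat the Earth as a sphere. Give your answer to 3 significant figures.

17200 km²

Mercator is conformal, so the point scale is isotropic: h = k = sec φ = 1/cos φ.
Areal scale = k² = sec²φ = 1/cos²(53.1°) = 1/0.6004² = 2.774.
True area = apparent / (areal scale) = 47800 / 2.774 ≈ 17200 km².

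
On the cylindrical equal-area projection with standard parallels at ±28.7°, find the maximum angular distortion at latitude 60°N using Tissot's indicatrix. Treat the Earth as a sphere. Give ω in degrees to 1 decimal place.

Cylindrical equal-area (φ₀ = 28.7°): h = cos φ / cos 28.7° along meridians, k = cos 28.7° / cos φ along parallels; h·k = 1.
At 60°: h = 0.5700, k = 1.754; principal scales a = 1.754, b = 0.5700.
sin(ω/2) = (a − b)/(a + b) = 1.184/2.324 = 0.5095, so ω = 2 arcsin(0.5095) ≈ 61.3°.

61.3°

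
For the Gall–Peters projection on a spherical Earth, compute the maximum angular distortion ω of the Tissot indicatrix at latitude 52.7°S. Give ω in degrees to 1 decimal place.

The Gall–Peters projection is cylindrical equal-area with φ₀ = 45°. Cylindrical equal-area (φ₀ = 45°): h = cos φ / cos 45° along meridians, k = cos 45° / cos φ along parallels; h·k = 1.
At 52.7°: h = 0.8570, k = 1.167; principal scales a = 1.167, b = 0.8570.
sin(ω/2) = (a − b)/(a + b) = 0.3099/2.024 = 0.1531, so ω = 2 arcsin(0.1531) ≈ 17.6°.

17.6°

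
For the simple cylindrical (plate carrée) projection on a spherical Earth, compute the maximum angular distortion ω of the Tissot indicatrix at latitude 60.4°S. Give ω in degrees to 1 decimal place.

Plate carrée maps x = Rλ, y = Rφ. The meridian scale is h = 1 and the parallel scale is k = 1/cos φ = sec φ.
At 60.4°: h = 1.000, k = 2.025; principal scales a = 2.025, b = 1.000.
sin(ω/2) = (a − b)/(a + b) = 1.025/3.025 = 0.3387, so ω = 2 arcsin(0.3387) ≈ 39.6°.

39.6°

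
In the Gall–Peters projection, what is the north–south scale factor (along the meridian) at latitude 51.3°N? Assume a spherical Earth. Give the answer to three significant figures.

0.884

Gall–Peters is a cylindrical equal-area projection with standard parallels at ±45°. For cylindrical equal-area with standard parallel φ₀, h = cos φ / cos φ₀ and k = cos φ₀ / cos φ, so h·k = 1.
h = cos 51.3° / cos 45° = 0.6252/0.7071 = 0.8842.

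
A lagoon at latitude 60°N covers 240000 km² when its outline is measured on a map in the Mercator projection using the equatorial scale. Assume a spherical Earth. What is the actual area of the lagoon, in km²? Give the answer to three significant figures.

The Mercator projection is conformal; its linear scale factor is the same in every direction and equals sec φ = 1/cos φ.
Areal scale = k² = sec²φ = 1/cos²(60°) = 1/0.5000² = 4.000.
True area = apparent / (areal scale) = 240000 / 4.000 ≈ 60000 km².

60000 km²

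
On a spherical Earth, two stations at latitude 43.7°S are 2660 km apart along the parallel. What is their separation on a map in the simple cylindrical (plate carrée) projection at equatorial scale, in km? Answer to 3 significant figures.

3680 km

Plate carrée maps x = Rλ, y = Rφ. The meridian scale is h = 1 and the parallel scale is k = 1/cos φ = sec φ.
Along the parallel, k = sec 43.7° = 1/0.7230 = 1.383.
Map distance = 2660 × 1.383 ≈ 3680 km.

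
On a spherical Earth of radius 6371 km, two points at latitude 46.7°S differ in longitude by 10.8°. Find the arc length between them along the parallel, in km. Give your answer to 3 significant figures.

824 km

Arc length along a parallel = R cos φ · Δλ (with Δλ in radians).
= 6371 × cos 46.7° × (10.8° × π/180) = 6371 × 0.6858 × 0.1885 ≈ 824 km.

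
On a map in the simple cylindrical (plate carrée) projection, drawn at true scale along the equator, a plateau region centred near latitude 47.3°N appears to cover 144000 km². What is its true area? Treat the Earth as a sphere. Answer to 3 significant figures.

97700 km²

For the equirectangular projection with φ₀ = 0 (plate carrée), h = 1 along meridians and k = sec φ along parallels.
Areal scale = h·k = 1 × sec φ; at 47.3°, h = 1.000, k = 1.475, so h·k = 1.475.
True area = apparent / (areal scale) = 144000 / 1.475 ≈ 97700 km².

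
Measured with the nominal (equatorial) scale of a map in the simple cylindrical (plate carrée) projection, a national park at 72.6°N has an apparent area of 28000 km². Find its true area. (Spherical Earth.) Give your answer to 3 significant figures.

8370 km²

Plate carrée maps x = Rλ, y = Rφ. The meridian scale is h = 1 and the parallel scale is k = 1/cos φ = sec φ.
Areal scale = h·k = 1 × sec φ; at 72.6°, h = 1.000, k = 3.344, so h·k = 3.344.
True area = apparent / (areal scale) = 28000 / 3.344 ≈ 8370 km².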